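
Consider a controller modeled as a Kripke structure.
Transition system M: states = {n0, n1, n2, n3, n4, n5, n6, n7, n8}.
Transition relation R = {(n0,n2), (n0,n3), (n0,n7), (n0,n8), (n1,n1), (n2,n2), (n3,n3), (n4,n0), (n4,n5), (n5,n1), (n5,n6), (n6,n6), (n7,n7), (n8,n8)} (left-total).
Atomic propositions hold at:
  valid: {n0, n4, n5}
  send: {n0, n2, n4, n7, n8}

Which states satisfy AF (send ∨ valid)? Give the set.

Sat(send ∨ valid) = {n0, n2, n4, n5, n7, n8}
AF (send ∨ valid): least fixpoint, start Z0 = {n0, n2, n4, n5, n7, n8}, add states with every successor in Z. Already a fixed point.
Sat(AF (send ∨ valid)) = {n0, n2, n4, n5, n7, n8}

{n0, n2, n4, n5, n7, n8}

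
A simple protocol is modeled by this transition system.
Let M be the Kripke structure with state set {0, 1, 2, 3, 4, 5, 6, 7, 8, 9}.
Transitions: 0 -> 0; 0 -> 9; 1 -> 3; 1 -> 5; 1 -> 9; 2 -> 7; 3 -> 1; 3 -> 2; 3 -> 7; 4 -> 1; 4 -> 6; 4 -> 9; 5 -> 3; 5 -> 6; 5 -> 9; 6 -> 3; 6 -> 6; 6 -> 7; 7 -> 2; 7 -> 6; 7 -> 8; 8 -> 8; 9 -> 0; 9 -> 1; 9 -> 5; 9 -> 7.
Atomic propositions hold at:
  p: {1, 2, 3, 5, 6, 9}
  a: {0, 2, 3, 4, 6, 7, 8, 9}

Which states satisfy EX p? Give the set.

Sat(EX p) = {s : some successor in {1, 2, 3, 5, 6, 9}} = {0, 1, 3, 4, 5, 6, 7, 9}

{0, 1, 3, 4, 5, 6, 7, 9}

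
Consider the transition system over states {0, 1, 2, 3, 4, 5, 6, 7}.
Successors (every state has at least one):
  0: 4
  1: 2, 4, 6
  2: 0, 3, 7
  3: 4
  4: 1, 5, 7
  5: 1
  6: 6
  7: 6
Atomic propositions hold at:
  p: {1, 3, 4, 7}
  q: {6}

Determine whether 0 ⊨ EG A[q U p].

A[q U p]: least fixpoint, start Z0 = Sat(p) = {1, 3, 4, 7}, add states in Sat(q) with every successor in Z. Already a fixed point.
Sat(A[q U p]) = {1, 3, 4, 7}
EG A[q U p]: greatest fixpoint, start Z0 = {1, 3, 4, 7}, keep only states in Sat with some successor in Z. Z1 = {1, 3, 4}; fixed.
Sat(EG A[q U p]) = {1, 3, 4}
0 ∉ Sat(EG A[q U p]) = {1, 3, 4}, so the formula does not hold at 0.

No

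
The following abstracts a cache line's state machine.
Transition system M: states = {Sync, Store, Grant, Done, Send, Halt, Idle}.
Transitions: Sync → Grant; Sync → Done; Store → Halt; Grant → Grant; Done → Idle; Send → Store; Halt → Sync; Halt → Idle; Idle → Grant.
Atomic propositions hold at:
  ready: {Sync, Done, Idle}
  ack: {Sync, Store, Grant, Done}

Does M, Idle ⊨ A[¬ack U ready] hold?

Sat(¬ack) = {Send, Halt, Idle}
A[¬ack U ready]: least fixpoint, start Z0 = Sat(ready) = {Sync, Done, Idle}, add states in Sat(¬ack) with every successor in Z. Z1 = {Sync, Done, Halt, Idle}; fixed.
Sat(A[¬ack U ready]) = {Sync, Done, Halt, Idle}
Idle ∈ Sat(A[¬ack U ready]) = {Sync, Done, Halt, Idle}, so the formula holds at Idle.

Yes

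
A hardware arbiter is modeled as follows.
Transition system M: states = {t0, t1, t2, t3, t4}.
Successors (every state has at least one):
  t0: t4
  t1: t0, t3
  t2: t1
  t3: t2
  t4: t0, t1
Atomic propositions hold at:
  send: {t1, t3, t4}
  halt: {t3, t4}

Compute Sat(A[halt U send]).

{t1, t3, t4}

A[halt U send]: least fixpoint, start Z0 = Sat(send) = {t1, t3, t4}, add states in Sat(halt) with every successor in Z. Already a fixed point.
Sat(A[halt U send]) = {t1, t3, t4}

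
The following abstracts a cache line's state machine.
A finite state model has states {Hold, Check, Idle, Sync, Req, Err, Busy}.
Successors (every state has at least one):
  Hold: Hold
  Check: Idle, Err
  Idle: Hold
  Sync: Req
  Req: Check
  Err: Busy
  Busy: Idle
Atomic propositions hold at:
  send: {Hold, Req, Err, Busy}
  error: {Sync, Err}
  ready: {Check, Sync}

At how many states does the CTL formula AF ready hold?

AF ready: least fixpoint, start Z0 = {Check, Sync}, add states with every successor in Z. Z1 = {Check, Sync, Req}; fixed.
Sat(AF ready) = {Check, Sync, Req}
|Sat(AF ready)| = |{Check, Sync, Req}| = 3.

3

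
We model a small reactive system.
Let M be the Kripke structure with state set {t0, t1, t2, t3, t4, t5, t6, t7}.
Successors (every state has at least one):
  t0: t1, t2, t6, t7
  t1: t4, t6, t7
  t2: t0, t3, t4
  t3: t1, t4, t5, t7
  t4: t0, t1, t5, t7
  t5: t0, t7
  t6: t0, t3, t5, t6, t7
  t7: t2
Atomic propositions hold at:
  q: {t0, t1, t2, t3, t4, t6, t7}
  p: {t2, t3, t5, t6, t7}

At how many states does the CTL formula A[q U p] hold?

A[q U p]: least fixpoint, start Z0 = Sat(p) = {t2, t3, t5, t6, t7}, add states in Sat(q) with every successor in Z. Already a fixed point.
Sat(A[q U p]) = {t2, t3, t5, t6, t7}
|Sat(A[q U p])| = |{t2, t3, t5, t6, t7}| = 5.

5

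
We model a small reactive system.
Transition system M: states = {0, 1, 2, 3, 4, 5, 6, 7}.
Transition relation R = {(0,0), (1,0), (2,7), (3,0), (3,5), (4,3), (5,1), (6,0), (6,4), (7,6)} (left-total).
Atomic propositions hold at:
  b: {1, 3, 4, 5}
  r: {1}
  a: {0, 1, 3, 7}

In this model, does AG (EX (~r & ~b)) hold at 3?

No

Sat(~r) = {0, 2, 3, 4, 5, 6, 7}
Sat(~b) = {0, 2, 6, 7}
Sat(~r & ~b) = {0, 2, 6, 7}
Sat(EX (~r & ~b)) = {s : some successor in {0, 2, 6, 7}} = {0, 1, 2, 3, 6, 7}
AG (EX (~r & ~b)): greatest fixpoint, start Z0 = {0, 1, 2, 3, 6, 7}, keep only states in Sat with every successor in Z. Z1 = {0, 1, 2, 7}; Z2 = {0, 1, 2}; Z3 = {0, 1}; fixed.
Sat(AG (EX (~r & ~b))) = {0, 1}
3 ∉ Sat(AG (EX (~r & ~b))) = {0, 1}, so the formula does not hold at 3.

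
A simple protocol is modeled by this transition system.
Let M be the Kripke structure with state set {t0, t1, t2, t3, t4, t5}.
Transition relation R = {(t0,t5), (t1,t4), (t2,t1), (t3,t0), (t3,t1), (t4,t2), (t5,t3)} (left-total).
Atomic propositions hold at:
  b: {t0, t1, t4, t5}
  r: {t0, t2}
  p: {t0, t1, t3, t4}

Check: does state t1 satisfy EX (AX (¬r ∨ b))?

No

Sat(¬r) = {t1, t3, t4, t5}
Sat(¬r ∨ b) = {t0, t1, t3, t4, t5}
Sat(AX (¬r ∨ b)) = {s : every successor in {t0, t1, t3, t4, t5}} = {t0, t1, t2, t3, t5}
Sat(EX (AX (¬r ∨ b))) = {s : some successor in {t0, t1, t2, t3, t5}} = {t0, t2, t3, t4, t5}
t1 ∉ Sat(EX (AX (¬r ∨ b))) = {t0, t2, t3, t4, t5}, so the formula does not hold at t1.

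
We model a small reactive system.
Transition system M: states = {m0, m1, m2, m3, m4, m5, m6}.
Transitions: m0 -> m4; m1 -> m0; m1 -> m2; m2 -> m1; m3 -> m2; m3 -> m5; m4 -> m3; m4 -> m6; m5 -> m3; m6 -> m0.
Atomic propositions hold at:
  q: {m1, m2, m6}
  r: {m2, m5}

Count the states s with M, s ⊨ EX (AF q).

4

AF q: least fixpoint, start Z0 = {m1, m2, m6}, add states with every successor in Z. Already a fixed point.
Sat(AF q) = {m1, m2, m6}
Sat(EX (AF q)) = {s : some successor in {m1, m2, m6}} = {m1, m2, m3, m4}
|Sat(EX (AF q))| = |{m1, m2, m3, m4}| = 4.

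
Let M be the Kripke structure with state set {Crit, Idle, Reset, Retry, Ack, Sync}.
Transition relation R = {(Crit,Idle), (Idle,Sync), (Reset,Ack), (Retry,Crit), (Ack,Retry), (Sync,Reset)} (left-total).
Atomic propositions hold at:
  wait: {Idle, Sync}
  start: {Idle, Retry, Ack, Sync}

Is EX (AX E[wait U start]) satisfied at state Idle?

No

E[wait U start]: least fixpoint, start Z0 = Sat(start) = {Idle, Retry, Ack, Sync}, add states in Sat(wait) with some successor in Z. Already a fixed point.
Sat(E[wait U start]) = {Idle, Retry, Ack, Sync}
Sat(AX E[wait U start]) = {s : every successor in {Idle, Retry, Ack, Sync}} = {Crit, Idle, Reset, Ack}
Sat(EX (AX E[wait U start])) = {s : some successor in {Crit, Idle, Reset, Ack}} = {Crit, Reset, Retry, Sync}
Idle ∉ Sat(EX (AX E[wait U start])) = {Crit, Reset, Retry, Sync}, so the formula does not hold at Idle.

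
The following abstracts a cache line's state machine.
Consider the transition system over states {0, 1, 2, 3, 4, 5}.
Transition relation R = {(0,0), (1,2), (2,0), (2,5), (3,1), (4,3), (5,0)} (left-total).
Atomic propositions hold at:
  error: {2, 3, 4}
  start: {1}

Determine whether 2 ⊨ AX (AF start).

No

AF start: least fixpoint, start Z0 = {1}, add states with every successor in Z. Z1 = {1, 3}; Z2 = {1, 3, 4}; fixed.
Sat(AF start) = {1, 3, 4}
Sat(AX (AF start)) = {s : every successor in {1, 3, 4}} = {3, 4}
2 ∉ Sat(AX (AF start)) = {3, 4}, so the formula does not hold at 2.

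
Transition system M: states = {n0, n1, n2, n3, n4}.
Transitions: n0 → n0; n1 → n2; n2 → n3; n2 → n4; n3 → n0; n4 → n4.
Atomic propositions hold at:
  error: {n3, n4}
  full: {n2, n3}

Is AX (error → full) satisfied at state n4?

No

Sat(error → full) = {n0, n1, n2, n3}
Sat(AX (error → full)) = {s : every successor in {n0, n1, n2, n3}} = {n0, n1, n3}
n4 ∉ Sat(AX (error → full)) = {n0, n1, n3}, so the formula does not hold at n4.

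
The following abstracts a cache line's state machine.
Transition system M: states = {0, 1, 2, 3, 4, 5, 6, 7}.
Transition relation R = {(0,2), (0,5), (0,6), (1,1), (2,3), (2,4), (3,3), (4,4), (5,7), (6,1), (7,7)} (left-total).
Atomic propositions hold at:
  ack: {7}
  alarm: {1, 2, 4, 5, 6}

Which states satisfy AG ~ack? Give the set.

{1, 2, 3, 4, 6}

Sat(~ack) = {0, 1, 2, 3, 4, 5, 6}
AG ~ack: greatest fixpoint, start Z0 = {0, 1, 2, 3, 4, 5, 6}, keep only states in Sat with every successor in Z. Z1 = {0, 1, 2, 3, 4, 6}; Z2 = {1, 2, 3, 4, 6}; fixed.
Sat(AG ~ack) = {1, 2, 3, 4, 6}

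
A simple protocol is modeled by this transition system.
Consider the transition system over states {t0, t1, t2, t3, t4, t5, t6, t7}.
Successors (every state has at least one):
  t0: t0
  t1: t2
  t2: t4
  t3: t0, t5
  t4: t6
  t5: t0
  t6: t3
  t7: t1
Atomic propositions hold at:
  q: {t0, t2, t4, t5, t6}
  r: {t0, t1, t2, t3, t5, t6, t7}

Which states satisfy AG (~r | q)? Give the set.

{t0, t5}

Sat(~r) = {t4}
Sat(~r | q) = {t0, t2, t4, t5, t6}
AG (~r | q): greatest fixpoint, start Z0 = {t0, t2, t4, t5, t6}, keep only states in Sat with every successor in Z. Z1 = {t0, t2, t4, t5}; Z2 = {t0, t2, t5}; Z3 = {t0, t5}; fixed.
Sat(AG (~r | q)) = {t0, t5}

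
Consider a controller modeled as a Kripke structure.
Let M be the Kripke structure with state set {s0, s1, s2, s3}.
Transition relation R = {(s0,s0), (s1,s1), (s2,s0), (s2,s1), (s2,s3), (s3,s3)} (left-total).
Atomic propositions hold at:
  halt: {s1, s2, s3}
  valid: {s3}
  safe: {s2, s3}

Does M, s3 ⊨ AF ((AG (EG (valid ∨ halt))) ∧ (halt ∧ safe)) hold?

Yes

Sat(valid ∨ halt) = {s1, s2, s3}
EG (valid ∨ halt): greatest fixpoint, start Z0 = {s1, s2, s3}, keep only states in Sat with some successor in Z. Already a fixed point.
Sat(EG (valid ∨ halt)) = {s1, s2, s3}
AG (EG (valid ∨ halt)): greatest fixpoint, start Z0 = {s1, s2, s3}, keep only states in Sat with every successor in Z. Z1 = {s1, s3}; fixed.
Sat(AG (EG (valid ∨ halt))) = {s1, s3}
Sat(halt ∧ safe) = {s2, s3}
Sat((AG (EG (valid ∨ halt))) ∧ (halt ∧ safe)) = {s3}
AF ((AG (EG (valid ∨ halt))) ∧ (halt ∧ safe)): least fixpoint, start Z0 = {s3}, add states with every successor in Z. Already a fixed point.
Sat(AF ((AG (EG (valid ∨ halt))) ∧ (halt ∧ safe))) = {s3}
s3 ∈ Sat(AF ((AG (EG (valid ∨ halt))) ∧ (halt ∧ safe))) = {s3}, so the formula holds at s3.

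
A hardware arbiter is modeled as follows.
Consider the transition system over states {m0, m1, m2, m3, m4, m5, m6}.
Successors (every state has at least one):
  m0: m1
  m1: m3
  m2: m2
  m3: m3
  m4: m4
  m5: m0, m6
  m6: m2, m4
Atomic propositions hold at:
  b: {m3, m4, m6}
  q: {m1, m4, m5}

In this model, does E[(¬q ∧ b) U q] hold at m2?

No

Sat(¬q) = {m0, m2, m3, m6}
Sat(¬q ∧ b) = {m3, m6}
E[(¬q ∧ b) U q]: least fixpoint, start Z0 = Sat(q) = {m1, m4, m5}, add states in Sat(¬q ∧ b) with some successor in Z. Z1 = {m1, m4, m5, m6}; fixed.
Sat(E[(¬q ∧ b) U q]) = {m1, m4, m5, m6}
m2 ∉ Sat(E[(¬q ∧ b) U q]) = {m1, m4, m5, m6}, so the formula does not hold at m2.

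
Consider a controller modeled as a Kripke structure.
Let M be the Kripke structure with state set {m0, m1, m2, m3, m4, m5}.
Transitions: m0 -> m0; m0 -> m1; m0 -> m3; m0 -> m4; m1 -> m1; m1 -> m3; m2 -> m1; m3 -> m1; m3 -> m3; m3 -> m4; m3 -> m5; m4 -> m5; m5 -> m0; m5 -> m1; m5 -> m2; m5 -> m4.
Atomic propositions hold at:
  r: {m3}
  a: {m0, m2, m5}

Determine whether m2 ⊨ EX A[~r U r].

No

Sat(~r) = {m0, m1, m2, m4, m5}
A[~r U r]: least fixpoint, start Z0 = Sat(r) = {m3}, add states in Sat(~r) with every successor in Z. Already a fixed point.
Sat(A[~r U r]) = {m3}
Sat(EX A[~r U r]) = {s : some successor in {m3}} = {m0, m1, m3}
m2 ∉ Sat(EX A[~r U r]) = {m0, m1, m3}, so the formula does not hold at m2.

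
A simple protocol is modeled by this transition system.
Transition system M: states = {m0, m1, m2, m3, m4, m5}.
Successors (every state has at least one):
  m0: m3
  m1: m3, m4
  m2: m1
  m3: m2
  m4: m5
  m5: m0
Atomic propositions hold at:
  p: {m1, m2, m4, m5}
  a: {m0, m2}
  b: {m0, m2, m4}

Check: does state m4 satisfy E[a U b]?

E[a U b]: least fixpoint, start Z0 = Sat(b) = {m0, m2, m4}, add states in Sat(a) with some successor in Z. Already a fixed point.
Sat(E[a U b]) = {m0, m2, m4}
m4 ∈ Sat(E[a U b]) = {m0, m2, m4}, so the formula holds at m4.

Yes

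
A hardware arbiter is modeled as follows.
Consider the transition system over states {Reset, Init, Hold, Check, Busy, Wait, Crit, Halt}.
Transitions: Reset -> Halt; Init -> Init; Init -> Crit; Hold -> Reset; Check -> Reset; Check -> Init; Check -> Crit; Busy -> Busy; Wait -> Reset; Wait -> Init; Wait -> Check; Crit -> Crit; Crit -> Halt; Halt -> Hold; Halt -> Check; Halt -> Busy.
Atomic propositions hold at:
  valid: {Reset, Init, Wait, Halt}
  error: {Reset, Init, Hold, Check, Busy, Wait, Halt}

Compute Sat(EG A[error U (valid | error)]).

{Reset, Init, Hold, Check, Busy, Wait, Halt}

Sat(valid | error) = {Reset, Init, Hold, Check, Busy, Wait, Halt}
A[error U (valid | error)]: least fixpoint, start Z0 = Sat((valid | error)) = {Reset, Init, Hold, Check, Busy, Wait, Halt}, add states in Sat(error) with every successor in Z. Already a fixed point.
Sat(A[error U (valid | error)]) = {Reset, Init, Hold, Check, Busy, Wait, Halt}
EG A[error U (valid | error)]: greatest fixpoint, start Z0 = {Reset, Init, Hold, Check, Busy, Wait, Halt}, keep only states in Sat with some successor in Z. Already a fixed point.
Sat(EG A[error U (valid | error)]) = {Reset, Init, Hold, Check, Busy, Wait, Halt}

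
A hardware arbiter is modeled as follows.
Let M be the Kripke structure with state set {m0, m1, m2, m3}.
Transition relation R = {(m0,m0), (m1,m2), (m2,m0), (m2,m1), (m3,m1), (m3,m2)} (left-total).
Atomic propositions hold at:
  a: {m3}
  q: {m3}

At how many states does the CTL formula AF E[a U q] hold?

1

E[a U q]: least fixpoint, start Z0 = Sat(q) = {m3}, add states in Sat(a) with some successor in Z. Already a fixed point.
Sat(E[a U q]) = {m3}
AF E[a U q]: least fixpoint, start Z0 = {m3}, add states with every successor in Z. Already a fixed point.
Sat(AF E[a U q]) = {m3}
|Sat(AF E[a U q])| = |{m3}| = 1.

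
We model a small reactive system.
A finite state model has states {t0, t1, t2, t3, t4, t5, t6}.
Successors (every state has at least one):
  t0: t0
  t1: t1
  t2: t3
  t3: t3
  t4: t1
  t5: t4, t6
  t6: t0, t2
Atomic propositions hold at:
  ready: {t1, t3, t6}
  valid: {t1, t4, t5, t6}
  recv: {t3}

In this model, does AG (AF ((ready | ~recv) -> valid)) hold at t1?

Yes

Sat(~recv) = {t0, t1, t2, t4, t5, t6}
Sat(ready | ~recv) = {t0, t1, t2, t3, t4, t5, t6}
Sat((ready | ~recv) -> valid) = {t1, t4, t5, t6}
AF ((ready | ~recv) -> valid): least fixpoint, start Z0 = {t1, t4, t5, t6}, add states with every successor in Z. Already a fixed point.
Sat(AF ((ready | ~recv) -> valid)) = {t1, t4, t5, t6}
AG (AF ((ready | ~recv) -> valid)): greatest fixpoint, start Z0 = {t1, t4, t5, t6}, keep only states in Sat with every successor in Z. Z1 = {t1, t4, t5}; Z2 = {t1, t4}; fixed.
Sat(AG (AF ((ready | ~recv) -> valid))) = {t1, t4}
t1 ∈ Sat(AG (AF ((ready | ~recv) -> valid))) = {t1, t4}, so the formula holds at t1.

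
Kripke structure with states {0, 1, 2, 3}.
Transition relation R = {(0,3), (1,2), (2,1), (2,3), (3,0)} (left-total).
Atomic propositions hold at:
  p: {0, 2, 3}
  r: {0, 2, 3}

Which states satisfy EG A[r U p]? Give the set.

{0, 2, 3}

A[r U p]: least fixpoint, start Z0 = Sat(p) = {0, 2, 3}, add states in Sat(r) with every successor in Z. Already a fixed point.
Sat(A[r U p]) = {0, 2, 3}
EG A[r U p]: greatest fixpoint, start Z0 = {0, 2, 3}, keep only states in Sat with some successor in Z. Already a fixed point.
Sat(EG A[r U p]) = {0, 2, 3}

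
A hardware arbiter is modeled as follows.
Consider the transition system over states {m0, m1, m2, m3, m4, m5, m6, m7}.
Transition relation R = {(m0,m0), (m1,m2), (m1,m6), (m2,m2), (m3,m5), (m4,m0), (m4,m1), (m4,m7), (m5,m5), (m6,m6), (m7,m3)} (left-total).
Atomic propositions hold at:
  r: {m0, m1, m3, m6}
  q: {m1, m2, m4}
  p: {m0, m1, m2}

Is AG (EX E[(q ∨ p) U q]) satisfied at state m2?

Sat(q ∨ p) = {m0, m1, m2, m4}
E[(q ∨ p) U q]: least fixpoint, start Z0 = Sat(q) = {m1, m2, m4}, add states in Sat(q ∨ p) with some successor in Z. Already a fixed point.
Sat(E[(q ∨ p) U q]) = {m1, m2, m4}
Sat(EX E[(q ∨ p) U q]) = {s : some successor in {m1, m2, m4}} = {m1, m2, m4}
AG (EX E[(q ∨ p) U q]): greatest fixpoint, start Z0 = {m1, m2, m4}, keep only states in Sat with every successor in Z. Z1 = {m2}; fixed.
Sat(AG (EX E[(q ∨ p) U q])) = {m2}
m2 ∈ Sat(AG (EX E[(q ∨ p) U q])) = {m2}, so the formula holds at m2.

Yes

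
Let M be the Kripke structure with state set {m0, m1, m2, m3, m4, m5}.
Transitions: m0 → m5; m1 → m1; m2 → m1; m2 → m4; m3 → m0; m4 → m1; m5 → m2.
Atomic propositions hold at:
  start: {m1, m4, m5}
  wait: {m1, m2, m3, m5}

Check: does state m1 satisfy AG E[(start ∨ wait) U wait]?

Sat(start ∨ wait) = {m1, m2, m3, m4, m5}
E[(start ∨ wait) U wait]: least fixpoint, start Z0 = Sat(wait) = {m1, m2, m3, m5}, add states in Sat(start ∨ wait) with some successor in Z. Z1 = {m1, m2, m3, m4, m5}; fixed.
Sat(E[(start ∨ wait) U wait]) = {m1, m2, m3, m4, m5}
AG E[(start ∨ wait) U wait]: greatest fixpoint, start Z0 = {m1, m2, m3, m4, m5}, keep only states in Sat with every successor in Z. Z1 = {m1, m2, m4, m5}; fixed.
Sat(AG E[(start ∨ wait) U wait]) = {m1, m2, m4, m5}
m1 ∈ Sat(AG E[(start ∨ wait) U wait]) = {m1, m2, m4, m5}, so the formula holds at m1.

Yes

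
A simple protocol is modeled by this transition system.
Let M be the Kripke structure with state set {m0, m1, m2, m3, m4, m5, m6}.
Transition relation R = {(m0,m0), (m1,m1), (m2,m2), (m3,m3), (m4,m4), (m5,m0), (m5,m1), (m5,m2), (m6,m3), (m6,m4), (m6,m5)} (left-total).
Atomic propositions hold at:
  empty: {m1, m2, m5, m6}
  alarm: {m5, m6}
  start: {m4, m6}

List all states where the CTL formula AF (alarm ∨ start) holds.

{m4, m5, m6}

Sat(alarm ∨ start) = {m4, m5, m6}
AF (alarm ∨ start): least fixpoint, start Z0 = {m4, m5, m6}, add states with every successor in Z. Already a fixed point.
Sat(AF (alarm ∨ start)) = {m4, m5, m6}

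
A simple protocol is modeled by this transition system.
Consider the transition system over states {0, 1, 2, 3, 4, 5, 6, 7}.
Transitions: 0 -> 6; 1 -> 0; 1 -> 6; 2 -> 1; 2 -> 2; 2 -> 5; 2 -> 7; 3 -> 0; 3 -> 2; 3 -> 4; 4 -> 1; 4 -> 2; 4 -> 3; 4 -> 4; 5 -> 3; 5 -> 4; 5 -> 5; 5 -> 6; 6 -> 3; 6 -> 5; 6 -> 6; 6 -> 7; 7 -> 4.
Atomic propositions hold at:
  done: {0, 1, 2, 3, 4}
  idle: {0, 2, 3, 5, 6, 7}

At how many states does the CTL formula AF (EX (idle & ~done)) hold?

5

Sat(~done) = {5, 6, 7}
Sat(idle & ~done) = {5, 6, 7}
Sat(EX (idle & ~done)) = {s : some successor in {5, 6, 7}} = {0, 1, 2, 5, 6}
AF (EX (idle & ~done)): least fixpoint, start Z0 = {0, 1, 2, 5, 6}, add states with every successor in Z. Already a fixed point.
Sat(AF (EX (idle & ~done))) = {0, 1, 2, 5, 6}
|Sat(AF (EX (idle & ~done)))| = |{0, 1, 2, 5, 6}| = 5.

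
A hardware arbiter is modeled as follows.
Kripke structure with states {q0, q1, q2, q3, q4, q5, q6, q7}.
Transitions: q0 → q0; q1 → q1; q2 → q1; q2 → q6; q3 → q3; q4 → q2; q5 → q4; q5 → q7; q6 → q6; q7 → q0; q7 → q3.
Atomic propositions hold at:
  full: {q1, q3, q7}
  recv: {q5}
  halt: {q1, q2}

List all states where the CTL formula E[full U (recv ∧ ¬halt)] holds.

{q5}

Sat(¬halt) = {q0, q3, q4, q5, q6, q7}
Sat(recv ∧ ¬halt) = {q5}
E[full U (recv ∧ ¬halt)]: least fixpoint, start Z0 = Sat((recv ∧ ¬halt)) = {q5}, add states in Sat(full) with some successor in Z. Already a fixed point.
Sat(E[full U (recv ∧ ¬halt)]) = {q5}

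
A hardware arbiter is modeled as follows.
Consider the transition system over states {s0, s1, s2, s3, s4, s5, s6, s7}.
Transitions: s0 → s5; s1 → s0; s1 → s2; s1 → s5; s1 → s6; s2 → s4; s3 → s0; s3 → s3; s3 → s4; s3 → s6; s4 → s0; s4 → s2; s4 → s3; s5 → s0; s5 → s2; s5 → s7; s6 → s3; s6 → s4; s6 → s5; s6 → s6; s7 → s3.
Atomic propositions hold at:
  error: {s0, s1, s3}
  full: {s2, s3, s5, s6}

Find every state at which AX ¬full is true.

{s2}

Sat(¬full) = {s0, s1, s4, s7}
Sat(AX ¬full) = {s : every successor in {s0, s1, s4, s7}} = {s2}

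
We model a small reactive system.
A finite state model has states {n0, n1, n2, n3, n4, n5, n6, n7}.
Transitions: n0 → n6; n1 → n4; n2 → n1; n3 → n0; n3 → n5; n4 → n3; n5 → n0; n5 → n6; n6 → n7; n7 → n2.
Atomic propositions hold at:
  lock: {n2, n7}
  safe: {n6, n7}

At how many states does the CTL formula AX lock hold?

Sat(AX lock) = {s : every successor in {n2, n7}} = {n6, n7}
|Sat(AX lock)| = |{n6, n7}| = 2.

2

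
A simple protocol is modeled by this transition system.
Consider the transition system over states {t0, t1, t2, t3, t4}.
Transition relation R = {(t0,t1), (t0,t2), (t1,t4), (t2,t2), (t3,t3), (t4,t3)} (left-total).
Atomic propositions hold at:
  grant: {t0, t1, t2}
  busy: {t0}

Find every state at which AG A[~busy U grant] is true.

Sat(~busy) = {t1, t2, t3, t4}
A[~busy U grant]: least fixpoint, start Z0 = Sat(grant) = {t0, t1, t2}, add states in Sat(~busy) with every successor in Z. Already a fixed point.
Sat(A[~busy U grant]) = {t0, t1, t2}
AG A[~busy U grant]: greatest fixpoint, start Z0 = {t0, t1, t2}, keep only states in Sat with every successor in Z. Z1 = {t0, t2}; Z2 = {t2}; fixed.
Sat(AG A[~busy U grant]) = {t2}

{t2}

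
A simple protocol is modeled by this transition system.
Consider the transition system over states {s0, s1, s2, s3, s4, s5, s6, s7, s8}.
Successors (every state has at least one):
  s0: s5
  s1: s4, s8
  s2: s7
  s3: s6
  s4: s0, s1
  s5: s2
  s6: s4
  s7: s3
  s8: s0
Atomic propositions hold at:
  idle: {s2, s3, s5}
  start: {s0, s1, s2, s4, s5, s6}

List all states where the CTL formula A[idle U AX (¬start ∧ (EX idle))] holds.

Sat(¬start) = {s3, s7, s8}
Sat(EX idle) = {s : some successor in {s2, s3, s5}} = {s0, s5, s7}
Sat(¬start ∧ (EX idle)) = {s7}
Sat(AX (¬start ∧ (EX idle))) = {s : every successor in {s7}} = {s2}
A[idle U AX (¬start ∧ (EX idle))]: least fixpoint, start Z0 = Sat(AX (¬start ∧ (EX idle))) = {s2}, add states in Sat(idle) with every successor in Z. Z1 = {s2, s5}; fixed.
Sat(A[idle U AX (¬start ∧ (EX idle))]) = {s2, s5}

{s2, s5}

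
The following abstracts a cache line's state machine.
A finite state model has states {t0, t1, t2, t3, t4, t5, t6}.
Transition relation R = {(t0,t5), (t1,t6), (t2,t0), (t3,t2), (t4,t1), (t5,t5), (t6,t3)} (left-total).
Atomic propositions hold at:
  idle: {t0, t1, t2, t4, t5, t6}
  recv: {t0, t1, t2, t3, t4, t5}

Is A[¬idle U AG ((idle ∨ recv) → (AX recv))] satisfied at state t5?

Yes

Sat(¬idle) = {t3}
Sat(idle ∨ recv) = {t0, t1, t2, t3, t4, t5, t6}
Sat(AX recv) = {s : every successor in {t0, t1, t2, t3, t4, t5}} = {t0, t2, t3, t4, t5, t6}
Sat((idle ∨ recv) → (AX recv)) = {t0, t2, t3, t4, t5, t6}
AG ((idle ∨ recv) → (AX recv)): greatest fixpoint, start Z0 = {t0, t2, t3, t4, t5, t6}, keep only states in Sat with every successor in Z. Z1 = {t0, t2, t3, t5, t6}; fixed.
Sat(AG ((idle ∨ recv) → (AX recv))) = {t0, t2, t3, t5, t6}
A[¬idle U AG ((idle ∨ recv) → (AX recv))]: least fixpoint, start Z0 = Sat(AG ((idle ∨ recv) → (AX recv))) = {t0, t2, t3, t5, t6}, add states in Sat(¬idle) with every successor in Z. Already a fixed point.
Sat(A[¬idle U AG ((idle ∨ recv) → (AX recv))]) = {t0, t2, t3, t5, t6}
t5 ∈ Sat(A[¬idle U AG ((idle ∨ recv) → (AX recv))]) = {t0, t2, t3, t5, t6}, so the formula holds at t5.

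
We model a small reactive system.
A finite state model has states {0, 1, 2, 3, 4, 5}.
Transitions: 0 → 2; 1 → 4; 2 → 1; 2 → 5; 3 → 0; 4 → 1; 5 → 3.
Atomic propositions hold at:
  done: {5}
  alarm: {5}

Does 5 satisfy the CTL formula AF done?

AF done: least fixpoint, start Z0 = {5}, add states with every successor in Z. Already a fixed point.
Sat(AF done) = {5}
5 ∈ Sat(AF done) = {5}, so the formula holds at 5.

Yes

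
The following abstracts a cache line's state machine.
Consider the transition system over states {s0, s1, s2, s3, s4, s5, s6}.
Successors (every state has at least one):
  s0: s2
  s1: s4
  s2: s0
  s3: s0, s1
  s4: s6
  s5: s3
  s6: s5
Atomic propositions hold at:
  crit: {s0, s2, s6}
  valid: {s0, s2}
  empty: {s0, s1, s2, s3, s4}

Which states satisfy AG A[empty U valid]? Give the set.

{s0, s2}

A[empty U valid]: least fixpoint, start Z0 = Sat(valid) = {s0, s2}, add states in Sat(empty) with every successor in Z. Already a fixed point.
Sat(A[empty U valid]) = {s0, s2}
AG A[empty U valid]: greatest fixpoint, start Z0 = {s0, s2}, keep only states in Sat with every successor in Z. Already a fixed point.
Sat(AG A[empty U valid]) = {s0, s2}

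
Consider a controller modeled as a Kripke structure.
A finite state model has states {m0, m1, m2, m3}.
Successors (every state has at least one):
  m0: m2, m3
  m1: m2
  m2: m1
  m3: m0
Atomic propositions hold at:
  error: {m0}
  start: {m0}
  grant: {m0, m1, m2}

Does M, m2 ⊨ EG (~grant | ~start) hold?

Yes

Sat(~grant) = {m3}
Sat(~start) = {m1, m2, m3}
Sat(~grant | ~start) = {m1, m2, m3}
EG (~grant | ~start): greatest fixpoint, start Z0 = {m1, m2, m3}, keep only states in Sat with some successor in Z. Z1 = {m1, m2}; fixed.
Sat(EG (~grant | ~start)) = {m1, m2}
m2 ∈ Sat(EG (~grant | ~start)) = {m1, m2}, so the formula holds at m2.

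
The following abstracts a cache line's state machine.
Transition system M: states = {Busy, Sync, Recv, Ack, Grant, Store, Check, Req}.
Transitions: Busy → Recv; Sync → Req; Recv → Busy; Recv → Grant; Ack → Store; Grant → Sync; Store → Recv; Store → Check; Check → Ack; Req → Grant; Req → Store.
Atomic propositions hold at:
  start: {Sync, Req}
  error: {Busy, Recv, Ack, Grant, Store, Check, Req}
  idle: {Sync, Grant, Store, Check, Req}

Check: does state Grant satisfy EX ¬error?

Yes

Sat(¬error) = {Sync}
Sat(EX ¬error) = {s : some successor in {Sync}} = {Grant}
Grant ∈ Sat(EX ¬error) = {Grant}, so the formula holds at Grant.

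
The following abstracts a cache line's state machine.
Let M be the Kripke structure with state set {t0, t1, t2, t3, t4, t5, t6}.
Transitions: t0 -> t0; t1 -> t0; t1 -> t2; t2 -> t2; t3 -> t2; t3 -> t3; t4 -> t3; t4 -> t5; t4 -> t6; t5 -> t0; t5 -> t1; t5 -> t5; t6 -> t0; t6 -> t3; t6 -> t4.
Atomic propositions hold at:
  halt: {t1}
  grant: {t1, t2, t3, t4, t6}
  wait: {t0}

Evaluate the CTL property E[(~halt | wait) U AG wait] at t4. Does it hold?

Yes

Sat(~halt) = {t0, t2, t3, t4, t5, t6}
Sat(~halt | wait) = {t0, t2, t3, t4, t5, t6}
AG wait: greatest fixpoint, start Z0 = {t0}, keep only states in Sat with every successor in Z. Already a fixed point.
Sat(AG wait) = {t0}
E[(~halt | wait) U AG wait]: least fixpoint, start Z0 = Sat(AG wait) = {t0}, add states in Sat(~halt | wait) with some successor in Z. Z1 = {t0, t5, t6}; Z2 = {t0, t4, t5, t6}; fixed.
Sat(E[(~halt | wait) U AG wait]) = {t0, t4, t5, t6}
t4 ∈ Sat(E[(~halt | wait) U AG wait]) = {t0, t4, t5, t6}, so the formula holds at t4.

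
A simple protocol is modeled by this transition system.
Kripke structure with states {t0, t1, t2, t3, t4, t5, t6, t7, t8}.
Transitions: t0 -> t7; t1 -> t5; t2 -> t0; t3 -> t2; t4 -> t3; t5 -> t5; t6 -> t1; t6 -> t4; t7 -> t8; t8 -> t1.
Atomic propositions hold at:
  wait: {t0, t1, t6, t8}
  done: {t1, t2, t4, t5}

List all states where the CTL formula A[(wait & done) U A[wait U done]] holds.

Sat(wait & done) = {t1}
A[wait U done]: least fixpoint, start Z0 = Sat(done) = {t1, t2, t4, t5}, add states in Sat(wait) with every successor in Z. Z1 = {t1, t2, t4, t5, t6, t8}; fixed.
Sat(A[wait U done]) = {t1, t2, t4, t5, t6, t8}
A[(wait & done) U A[wait U done]]: least fixpoint, start Z0 = Sat(A[wait U done]) = {t1, t2, t4, t5, t6, t8}, add states in Sat(wait & done) with every successor in Z. Already a fixed point.
Sat(A[(wait & done) U A[wait U done]]) = {t1, t2, t4, t5, t6, t8}

{t1, t2, t4, t5, t6, t8}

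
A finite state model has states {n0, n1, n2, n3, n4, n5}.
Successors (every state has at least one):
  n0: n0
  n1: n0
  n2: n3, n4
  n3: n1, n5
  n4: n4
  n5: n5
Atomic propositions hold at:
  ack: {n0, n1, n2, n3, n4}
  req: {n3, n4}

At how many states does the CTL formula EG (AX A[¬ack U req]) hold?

2

Sat(¬ack) = {n5}
A[¬ack U req]: least fixpoint, start Z0 = Sat(req) = {n3, n4}, add states in Sat(¬ack) with every successor in Z. Already a fixed point.
Sat(A[¬ack U req]) = {n3, n4}
Sat(AX A[¬ack U req]) = {s : every successor in {n3, n4}} = {n2, n4}
EG (AX A[¬ack U req]): greatest fixpoint, start Z0 = {n2, n4}, keep only states in Sat with some successor in Z. Already a fixed point.
Sat(EG (AX A[¬ack U req])) = {n2, n4}
|Sat(EG (AX A[¬ack U req]))| = |{n2, n4}| = 2.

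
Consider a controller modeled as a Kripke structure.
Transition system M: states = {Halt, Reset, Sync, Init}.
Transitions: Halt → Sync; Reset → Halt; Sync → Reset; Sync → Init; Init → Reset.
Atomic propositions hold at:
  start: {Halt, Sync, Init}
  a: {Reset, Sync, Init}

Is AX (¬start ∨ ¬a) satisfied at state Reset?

Sat(¬start) = {Reset}
Sat(¬a) = {Halt}
Sat(¬start ∨ ¬a) = {Halt, Reset}
Sat(AX (¬start ∨ ¬a)) = {s : every successor in {Halt, Reset}} = {Reset, Init}
Reset ∈ Sat(AX (¬start ∨ ¬a)) = {Reset, Init}, so the formula holds at Reset.

Yes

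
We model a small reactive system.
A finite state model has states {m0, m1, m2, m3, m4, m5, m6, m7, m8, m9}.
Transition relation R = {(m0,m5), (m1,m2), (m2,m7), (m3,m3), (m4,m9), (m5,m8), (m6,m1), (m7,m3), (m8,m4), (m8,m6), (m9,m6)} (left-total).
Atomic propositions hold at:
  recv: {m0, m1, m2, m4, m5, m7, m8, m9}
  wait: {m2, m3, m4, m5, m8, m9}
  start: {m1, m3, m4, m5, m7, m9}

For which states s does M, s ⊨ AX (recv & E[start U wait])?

{m0, m1, m2, m4, m5, m6}

E[start U wait]: least fixpoint, start Z0 = Sat(wait) = {m2, m3, m4, m5, m8, m9}, add states in Sat(start) with some successor in Z. Z1 = {m1, m2, m3, m4, m5, m7, m8, m9}; fixed.
Sat(E[start U wait]) = {m1, m2, m3, m4, m5, m7, m8, m9}
Sat(recv & E[start U wait]) = {m1, m2, m4, m5, m7, m8, m9}
Sat(AX (recv & E[start U wait])) = {s : every successor in {m1, m2, m4, m5, m7, m8, m9}} = {m0, m1, m2, m4, m5, m6}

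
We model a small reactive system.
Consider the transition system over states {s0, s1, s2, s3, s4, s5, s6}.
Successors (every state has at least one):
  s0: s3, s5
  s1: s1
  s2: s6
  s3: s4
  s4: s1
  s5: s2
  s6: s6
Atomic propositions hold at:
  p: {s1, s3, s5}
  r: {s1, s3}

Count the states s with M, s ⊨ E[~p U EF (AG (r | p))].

Sat(~p) = {s0, s2, s4, s6}
Sat(r | p) = {s1, s3, s5}
AG (r | p): greatest fixpoint, start Z0 = {s1, s3, s5}, keep only states in Sat with every successor in Z. Z1 = {s1}; fixed.
Sat(AG (r | p)) = {s1}
EF (AG (r | p)): least fixpoint, start Z0 = {s1}, add states with some successor in Z. Z1 = {s1, s4}; Z2 = {s1, s3, s4}; Z3 = {s0, s1, s3, s4}; fixed.
Sat(EF (AG (r | p))) = {s0, s1, s3, s4}
E[~p U EF (AG (r | p))]: least fixpoint, start Z0 = Sat(EF (AG (r | p))) = {s0, s1, s3, s4}, add states in Sat(~p) with some successor in Z. Already a fixed point.
Sat(E[~p U EF (AG (r | p))]) = {s0, s1, s3, s4}
|Sat(E[~p U EF (AG (r | p))])| = |{s0, s1, s3, s4}| = 4.

4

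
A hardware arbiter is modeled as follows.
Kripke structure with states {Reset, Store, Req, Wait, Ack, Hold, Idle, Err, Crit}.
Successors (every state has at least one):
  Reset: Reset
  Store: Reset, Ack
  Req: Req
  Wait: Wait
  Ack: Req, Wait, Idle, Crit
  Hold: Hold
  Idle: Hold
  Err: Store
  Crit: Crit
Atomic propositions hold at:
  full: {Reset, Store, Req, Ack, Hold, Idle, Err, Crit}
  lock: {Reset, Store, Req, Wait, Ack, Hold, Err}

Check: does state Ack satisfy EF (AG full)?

Yes

AG full: greatest fixpoint, start Z0 = {Reset, Store, Req, Ack, Hold, Idle, Err, Crit}, keep only states in Sat with every successor in Z. Z1 = {Reset, Store, Req, Hold, Idle, Err, Crit}; Z2 = {Reset, Req, Hold, Idle, Err, Crit}; Z3 = {Reset, Req, Hold, Idle, Crit}; fixed.
Sat(AG full) = {Reset, Req, Hold, Idle, Crit}
EF (AG full): least fixpoint, start Z0 = {Reset, Req, Hold, Idle, Crit}, add states with some successor in Z. Z1 = {Reset, Store, Req, Ack, Hold, Idle, Crit}; Z2 = {Reset, Store, Req, Ack, Hold, Idle, Err, Crit}; fixed.
Sat(EF (AG full)) = {Reset, Store, Req, Ack, Hold, Idle, Err, Crit}
Ack ∈ Sat(EF (AG full)) = {Reset, Store, Req, Ack, Hold, Idle, Err, Crit}, so the formula holds at Ack.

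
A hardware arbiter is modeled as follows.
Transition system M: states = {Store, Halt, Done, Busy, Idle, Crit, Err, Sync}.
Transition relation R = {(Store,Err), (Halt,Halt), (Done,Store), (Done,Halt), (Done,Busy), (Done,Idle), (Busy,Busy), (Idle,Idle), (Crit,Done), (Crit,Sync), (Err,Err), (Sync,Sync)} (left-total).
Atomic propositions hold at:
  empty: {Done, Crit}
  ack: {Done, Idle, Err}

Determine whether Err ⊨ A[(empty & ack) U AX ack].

Sat(empty & ack) = {Done}
Sat(AX ack) = {s : every successor in {Done, Idle, Err}} = {Store, Idle, Err}
A[(empty & ack) U AX ack]: least fixpoint, start Z0 = Sat(AX ack) = {Store, Idle, Err}, add states in Sat(empty & ack) with every successor in Z. Already a fixed point.
Sat(A[(empty & ack) U AX ack]) = {Store, Idle, Err}
Err ∈ Sat(A[(empty & ack) U AX ack]) = {Store, Idle, Err}, so the formula holds at Err.

Yes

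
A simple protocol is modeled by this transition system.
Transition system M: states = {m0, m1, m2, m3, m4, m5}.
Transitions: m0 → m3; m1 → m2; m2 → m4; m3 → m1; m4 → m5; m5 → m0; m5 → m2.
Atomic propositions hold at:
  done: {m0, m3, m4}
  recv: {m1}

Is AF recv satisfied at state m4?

No

AF recv: least fixpoint, start Z0 = {m1}, add states with every successor in Z. Z1 = {m1, m3}; Z2 = {m0, m1, m3}; fixed.
Sat(AF recv) = {m0, m1, m3}
m4 ∉ Sat(AF recv) = {m0, m1, m3}, so the formula does not hold at m4.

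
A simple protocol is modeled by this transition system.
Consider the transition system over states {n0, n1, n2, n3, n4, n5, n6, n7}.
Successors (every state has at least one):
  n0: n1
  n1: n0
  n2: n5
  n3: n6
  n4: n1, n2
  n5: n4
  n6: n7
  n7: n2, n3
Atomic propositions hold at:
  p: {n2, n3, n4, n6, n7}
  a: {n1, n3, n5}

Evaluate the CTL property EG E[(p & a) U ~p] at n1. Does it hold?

Sat(p & a) = {n3}
Sat(~p) = {n0, n1, n5}
E[(p & a) U ~p]: least fixpoint, start Z0 = Sat(~p) = {n0, n1, n5}, add states in Sat(p & a) with some successor in Z. Already a fixed point.
Sat(E[(p & a) U ~p]) = {n0, n1, n5}
EG E[(p & a) U ~p]: greatest fixpoint, start Z0 = {n0, n1, n5}, keep only states in Sat with some successor in Z. Z1 = {n0, n1}; fixed.
Sat(EG E[(p & a) U ~p]) = {n0, n1}
n1 ∈ Sat(EG E[(p & a) U ~p]) = {n0, n1}, so the formula holds at n1.

Yes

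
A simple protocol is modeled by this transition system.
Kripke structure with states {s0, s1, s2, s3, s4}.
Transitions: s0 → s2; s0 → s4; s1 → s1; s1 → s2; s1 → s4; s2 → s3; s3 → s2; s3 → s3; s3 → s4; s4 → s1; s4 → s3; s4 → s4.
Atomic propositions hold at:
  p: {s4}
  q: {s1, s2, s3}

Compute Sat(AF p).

{s4}

AF p: least fixpoint, start Z0 = {s4}, add states with every successor in Z. Already a fixed point.
Sat(AF p) = {s4}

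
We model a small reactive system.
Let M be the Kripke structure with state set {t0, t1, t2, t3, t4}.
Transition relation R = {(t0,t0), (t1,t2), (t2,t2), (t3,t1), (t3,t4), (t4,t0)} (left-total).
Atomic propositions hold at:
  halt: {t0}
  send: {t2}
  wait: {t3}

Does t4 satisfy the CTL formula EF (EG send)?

EG send: greatest fixpoint, start Z0 = {t2}, keep only states in Sat with some successor in Z. Already a fixed point.
Sat(EG send) = {t2}
EF (EG send): least fixpoint, start Z0 = {t2}, add states with some successor in Z. Z1 = {t1, t2}; Z2 = {t1, t2, t3}; fixed.
Sat(EF (EG send)) = {t1, t2, t3}
t4 ∉ Sat(EF (EG send)) = {t1, t2, t3}, so the formula does not hold at t4.

No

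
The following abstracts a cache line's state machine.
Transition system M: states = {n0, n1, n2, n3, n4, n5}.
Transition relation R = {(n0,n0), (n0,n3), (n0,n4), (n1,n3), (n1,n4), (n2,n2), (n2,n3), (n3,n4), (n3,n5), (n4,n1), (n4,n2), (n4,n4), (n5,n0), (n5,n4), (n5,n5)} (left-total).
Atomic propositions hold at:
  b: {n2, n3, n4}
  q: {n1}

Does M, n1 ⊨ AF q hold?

Yes

AF q: least fixpoint, start Z0 = {n1}, add states with every successor in Z. Already a fixed point.
Sat(AF q) = {n1}
n1 ∈ Sat(AF q) = {n1}, so the formula holds at n1.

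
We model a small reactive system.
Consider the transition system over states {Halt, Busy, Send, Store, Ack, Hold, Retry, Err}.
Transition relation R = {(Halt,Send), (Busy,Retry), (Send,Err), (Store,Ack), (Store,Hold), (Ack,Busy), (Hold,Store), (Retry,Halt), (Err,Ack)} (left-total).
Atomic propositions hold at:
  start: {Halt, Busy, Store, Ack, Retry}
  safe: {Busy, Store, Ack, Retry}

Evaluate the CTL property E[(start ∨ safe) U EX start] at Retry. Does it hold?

Yes

Sat(start ∨ safe) = {Halt, Busy, Store, Ack, Retry}
Sat(EX start) = {s : some successor in {Halt, Busy, Store, Ack, Retry}} = {Busy, Store, Ack, Hold, Retry, Err}
E[(start ∨ safe) U EX start]: least fixpoint, start Z0 = Sat(EX start) = {Busy, Store, Ack, Hold, Retry, Err}, add states in Sat(start ∨ safe) with some successor in Z. Already a fixed point.
Sat(E[(start ∨ safe) U EX start]) = {Busy, Store, Ack, Hold, Retry, Err}
Retry ∈ Sat(E[(start ∨ safe) U EX start]) = {Busy, Store, Ack, Hold, Retry, Err}, so the formula holds at Retry.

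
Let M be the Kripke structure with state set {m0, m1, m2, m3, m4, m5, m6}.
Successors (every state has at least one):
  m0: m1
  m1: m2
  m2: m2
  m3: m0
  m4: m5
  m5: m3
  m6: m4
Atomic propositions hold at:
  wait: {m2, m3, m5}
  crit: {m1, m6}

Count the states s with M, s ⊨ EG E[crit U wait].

E[crit U wait]: least fixpoint, start Z0 = Sat(wait) = {m2, m3, m5}, add states in Sat(crit) with some successor in Z. Z1 = {m1, m2, m3, m5}; fixed.
Sat(E[crit U wait]) = {m1, m2, m3, m5}
EG E[crit U wait]: greatest fixpoint, start Z0 = {m1, m2, m3, m5}, keep only states in Sat with some successor in Z. Z1 = {m1, m2, m5}; Z2 = {m1, m2}; fixed.
Sat(EG E[crit U wait]) = {m1, m2}
|Sat(EG E[crit U wait])| = |{m1, m2}| = 2.

2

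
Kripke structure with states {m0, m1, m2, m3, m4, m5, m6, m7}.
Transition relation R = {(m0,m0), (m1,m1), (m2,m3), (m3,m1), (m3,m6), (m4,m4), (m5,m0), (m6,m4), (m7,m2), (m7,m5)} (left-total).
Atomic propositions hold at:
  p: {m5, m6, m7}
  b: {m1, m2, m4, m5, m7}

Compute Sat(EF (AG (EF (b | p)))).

{m1, m2, m3, m4, m6, m7}

Sat(b | p) = {m1, m2, m4, m5, m6, m7}
EF (b | p): least fixpoint, start Z0 = {m1, m2, m4, m5, m6, m7}, add states with some successor in Z. Z1 = {m1, m2, m3, m4, m5, m6, m7}; fixed.
Sat(EF (b | p)) = {m1, m2, m3, m4, m5, m6, m7}
AG (EF (b | p)): greatest fixpoint, start Z0 = {m1, m2, m3, m4, m5, m6, m7}, keep only states in Sat with every successor in Z. Z1 = {m1, m2, m3, m4, m6, m7}; Z2 = {m1, m2, m3, m4, m6}; fixed.
Sat(AG (EF (b | p))) = {m1, m2, m3, m4, m6}
EF (AG (EF (b | p))): least fixpoint, start Z0 = {m1, m2, m3, m4, m6}, add states with some successor in Z. Z1 = {m1, m2, m3, m4, m6, m7}; fixed.
Sat(EF (AG (EF (b | p)))) = {m1, m2, m3, m4, m6, m7}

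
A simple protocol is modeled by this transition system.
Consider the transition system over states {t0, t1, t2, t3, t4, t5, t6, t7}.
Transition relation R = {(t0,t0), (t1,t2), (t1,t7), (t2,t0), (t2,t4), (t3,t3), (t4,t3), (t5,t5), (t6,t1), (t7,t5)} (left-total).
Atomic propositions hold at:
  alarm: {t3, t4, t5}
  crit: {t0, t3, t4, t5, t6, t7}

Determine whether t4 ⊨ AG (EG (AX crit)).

Sat(AX crit) = {s : every successor in {t0, t3, t4, t5, t6, t7}} = {t0, t2, t3, t4, t5, t7}
EG (AX crit): greatest fixpoint, start Z0 = {t0, t2, t3, t4, t5, t7}, keep only states in Sat with some successor in Z. Already a fixed point.
Sat(EG (AX crit)) = {t0, t2, t3, t4, t5, t7}
AG (EG (AX crit)): greatest fixpoint, start Z0 = {t0, t2, t3, t4, t5, t7}, keep only states in Sat with every successor in Z. Already a fixed point.
Sat(AG (EG (AX crit))) = {t0, t2, t3, t4, t5, t7}
t4 ∈ Sat(AG (EG (AX crit))) = {t0, t2, t3, t4, t5, t7}, so the formula holds at t4.

Yes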